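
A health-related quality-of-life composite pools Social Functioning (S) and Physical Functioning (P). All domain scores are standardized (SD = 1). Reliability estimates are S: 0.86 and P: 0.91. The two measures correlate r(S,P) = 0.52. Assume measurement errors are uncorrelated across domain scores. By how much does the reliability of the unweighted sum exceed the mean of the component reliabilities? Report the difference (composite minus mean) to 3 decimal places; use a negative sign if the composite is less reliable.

Var(sum) = 2 + 1.04 = 3.04; true-score variance = 1.77 + 1.04 = 2.81; composite reliability = 0.9243.
Mean component reliability = 0.8850.
Difference = 0.9243 − 0.8850 = 0.039.

0.039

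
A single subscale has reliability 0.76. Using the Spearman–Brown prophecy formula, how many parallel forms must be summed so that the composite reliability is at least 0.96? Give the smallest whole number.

8

k ≥ ρ*(1−ρ₁)/(ρ₁(1−ρ*)) = 0.96·0.24 / (0.76·0.04) = 7.579.
Smallest integer k = 8.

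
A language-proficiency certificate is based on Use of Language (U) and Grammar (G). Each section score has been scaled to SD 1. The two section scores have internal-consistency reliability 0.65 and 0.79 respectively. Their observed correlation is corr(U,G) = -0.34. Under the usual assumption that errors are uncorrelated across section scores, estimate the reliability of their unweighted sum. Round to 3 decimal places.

0.576

Var(U+G) = 2 + 2·[(-0.34)] = 2 − 0.68 = 1.32.
With uncorrelated errors the cross-covariances are all true-score covariance, so they carry over unchanged; only the diagonal terms shrink to ρᵢσᵢ².
True-score variance = [0.65 + 0.79] − 0.68 = 1.44 − 0.68 = 0.76.
Reliability = 0.76 / 1.32 = 0.576.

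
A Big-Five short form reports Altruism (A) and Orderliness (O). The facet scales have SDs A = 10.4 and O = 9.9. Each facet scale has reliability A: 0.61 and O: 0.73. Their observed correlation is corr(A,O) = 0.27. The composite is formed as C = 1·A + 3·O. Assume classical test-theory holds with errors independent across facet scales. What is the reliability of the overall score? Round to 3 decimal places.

0.758

Var(C) = 10.4² + 3²·9.9² + 2·[3·10.4·9.9·0.27] = 990.25 + 166.795 = 1157.05.
Because errors are independent across components, Cov(Tᵢ,Tⱼ) = Cov(Xᵢ,Xⱼ); the off-diagonal part of the true-score variance is the same as above.
True-score variance = [10.4²·0.61 + 3²·9.9²·0.73] + 166.795 = 709.903 + 166.795 = 876.699.
Reliability = 876.699 / 1157.05 = 0.758.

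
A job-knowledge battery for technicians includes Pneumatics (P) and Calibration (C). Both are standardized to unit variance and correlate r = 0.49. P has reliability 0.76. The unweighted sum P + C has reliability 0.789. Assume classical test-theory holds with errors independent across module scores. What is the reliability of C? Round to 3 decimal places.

Var(P+C) = 2 + 2·0.49 = 2.980.
True-score variance = ρ_P + ρ_C + 2·0.49, so 0.789 = (0.76 + ρ_C + 0.98) / 2.980.
ρ_C = 0.789·2.980 − 0.76 − 0.98 = 0.611.

0.611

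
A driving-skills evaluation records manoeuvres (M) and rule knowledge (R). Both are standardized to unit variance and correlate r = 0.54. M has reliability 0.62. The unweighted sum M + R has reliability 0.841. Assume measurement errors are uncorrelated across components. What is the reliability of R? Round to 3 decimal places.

0.890

Var(M+R) = 2 + 2·0.54 = 3.080.
True-score variance = ρ_M + ρ_R + 2·0.54, so 0.841 = (0.62 + ρ_R + 1.08) / 3.080.
ρ_R = 0.841·3.080 − 0.62 − 1.08 = 0.890.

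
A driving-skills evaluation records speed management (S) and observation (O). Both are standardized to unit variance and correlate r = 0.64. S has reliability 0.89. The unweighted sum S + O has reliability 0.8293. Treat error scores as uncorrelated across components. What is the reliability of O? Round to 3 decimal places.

Var(S+O) = 2 + 2·0.64 = 3.280.
True-score variance = ρ_S + ρ_O + 2·0.64, so 0.8293 = (0.89 + ρ_O + 1.28) / 3.280.
ρ_O = 0.8293·3.280 − 0.89 − 1.28 = 0.550.

0.550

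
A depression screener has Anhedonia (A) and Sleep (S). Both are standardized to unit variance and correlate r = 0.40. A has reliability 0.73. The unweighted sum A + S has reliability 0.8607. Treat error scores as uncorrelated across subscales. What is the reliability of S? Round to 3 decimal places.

Var(A+S) = 2 + 2·0.40 = 2.800.
True-score variance = ρ_A + ρ_S + 2·0.40, so 0.8607 = (0.73 + ρ_S + 0.80) / 2.800.
ρ_S = 0.8607·2.800 − 0.73 − 0.80 = 0.880.

0.880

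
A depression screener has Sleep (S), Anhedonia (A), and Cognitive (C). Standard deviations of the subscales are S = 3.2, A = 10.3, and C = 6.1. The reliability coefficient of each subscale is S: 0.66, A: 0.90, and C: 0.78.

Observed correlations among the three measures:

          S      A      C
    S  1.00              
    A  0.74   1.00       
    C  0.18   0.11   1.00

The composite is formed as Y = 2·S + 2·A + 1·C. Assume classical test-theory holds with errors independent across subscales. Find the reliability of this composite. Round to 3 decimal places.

Var(Y) = 2²·3.2² + 2²·10.3² + 6.1² + 2·[4·3.2·10.3·0.74 + 2·3.2·6.1·0.18 + 2·10.3·6.1·0.11] = 502.53 + 236.823 = 739.353.
Under uncorrelated errors the observed covariances equal the true-score covariances, so only the own-variance terms attenuate.
True-score variance = [2²·3.2²·0.66 + 2²·10.3²·0.90 + 6.1²·0.78] + 236.823 = 437.981 + 236.823 = 674.804.
Reliability = 674.804 / 739.353 = 0.913.

0.913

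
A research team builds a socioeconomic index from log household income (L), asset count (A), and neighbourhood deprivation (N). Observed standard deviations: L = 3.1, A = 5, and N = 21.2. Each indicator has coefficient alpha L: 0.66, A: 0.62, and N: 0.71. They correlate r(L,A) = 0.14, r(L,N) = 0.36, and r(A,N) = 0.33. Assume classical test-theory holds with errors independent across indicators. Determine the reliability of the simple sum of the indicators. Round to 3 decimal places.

0.764

Var(L+A+N) = 3.1² + 5² + 21.2² + 2·[3.1·5·0.14 + 3.1·21.2·0.36 + 5·21.2·0.33] = 484.05 + 121.618 = 605.668.
With uncorrelated errors the cross-covariances are all true-score covariance, so they carry over unchanged; only the diagonal terms shrink to ρᵢσᵢ².
True-score variance = [3.1²·0.66 + 5²·0.62 + 21.2²·0.71] + 121.618 = 340.945 + 121.618 = 462.563.
Reliability = 462.563 / 605.668 = 0.764.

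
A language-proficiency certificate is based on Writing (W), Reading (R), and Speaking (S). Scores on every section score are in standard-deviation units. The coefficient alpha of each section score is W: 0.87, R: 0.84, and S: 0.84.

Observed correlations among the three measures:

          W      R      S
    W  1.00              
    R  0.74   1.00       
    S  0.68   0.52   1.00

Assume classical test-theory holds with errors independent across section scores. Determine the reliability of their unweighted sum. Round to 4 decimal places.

0.9346

Var(W+R+S) = 3 + 2·[0.74 + 0.68 + 0.52] = 3 + 3.88 = 6.88.
With uncorrelated errors the cross-covariances are all true-score covariance, so they carry over unchanged; only the diagonal terms shrink to ρᵢσᵢ².
True-score variance = [0.87 + 0.84 + 0.84] + 3.88 = 2.55 + 3.88 = 6.43.
Reliability = 6.43 / 6.88 = 0.9346.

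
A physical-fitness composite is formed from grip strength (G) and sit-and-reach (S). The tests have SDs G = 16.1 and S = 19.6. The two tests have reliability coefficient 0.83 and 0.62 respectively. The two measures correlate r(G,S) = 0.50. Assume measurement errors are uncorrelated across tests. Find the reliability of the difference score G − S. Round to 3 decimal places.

0.420

Var(G−S) = 16.1² + 19.6² − 2·16.1·19.6·0.50 = 643.37 − 315.56 = 327.81.
With uncorrelated errors the cross-covariances are all true-score covariance, so they carry over unchanged; only the diagonal terms shrink to ρᵢσᵢ².
True-score variance = [16.1²·0.83 + 19.6²·0.62] − 315.56 = 453.324 − 315.56 = 137.764.
Reliability = 137.764 / 327.81 = 0.420.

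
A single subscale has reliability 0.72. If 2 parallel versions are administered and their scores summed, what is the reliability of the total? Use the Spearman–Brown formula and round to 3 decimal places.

0.837

ρ_k = kρ / (1 + (k−1)ρ) = 2·0.72 / (1 + 1·0.72) = 1.440 / 1.720 = 0.837.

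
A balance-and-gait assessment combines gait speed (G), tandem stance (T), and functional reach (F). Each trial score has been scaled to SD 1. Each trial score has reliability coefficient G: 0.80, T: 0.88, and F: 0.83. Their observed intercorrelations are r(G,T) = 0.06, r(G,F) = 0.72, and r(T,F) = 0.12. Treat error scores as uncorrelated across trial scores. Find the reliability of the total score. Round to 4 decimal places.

0.8979

Var(G+T+F) = 3 + 2·[0.06 + 0.72 + 0.12] = 3 + 1.8 = 4.8.
Under uncorrelated errors the observed covariances equal the true-score covariances, so only the own-variance terms attenuate.
True-score variance = [0.80 + 0.88 + 0.83] + 1.8 = 2.51 + 1.8 = 4.31.
Reliability = 4.31 / 4.8 = 0.8979.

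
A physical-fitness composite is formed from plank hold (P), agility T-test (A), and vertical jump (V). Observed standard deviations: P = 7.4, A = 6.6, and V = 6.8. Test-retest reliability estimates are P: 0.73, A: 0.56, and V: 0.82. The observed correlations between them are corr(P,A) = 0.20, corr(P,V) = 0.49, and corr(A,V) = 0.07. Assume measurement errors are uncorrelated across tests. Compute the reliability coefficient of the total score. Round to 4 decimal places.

0.8076

Var(P+A+V) = 7.4² + 6.6² + 6.8² + 2·[7.4·6.6·0.20 + 7.4·6.8·0.49 + 6.6·6.8·0.07] = 144.56 + 75.1328 = 219.693.
With uncorrelated errors the cross-covariances are all true-score covariance, so they carry over unchanged; only the diagonal terms shrink to ρᵢσᵢ².
True-score variance = [7.4²·0.73 + 6.6²·0.56 + 6.8²·0.82] + 75.1328 = 102.285 + 75.1328 = 177.418.
Reliability = 177.418 / 219.693 = 0.8076.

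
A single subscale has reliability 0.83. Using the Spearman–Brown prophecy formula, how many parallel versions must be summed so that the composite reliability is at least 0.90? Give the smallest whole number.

k ≥ ρ*(1−ρ₁)/(ρ₁(1−ρ*)) = 0.90·0.17 / (0.83·0.10) = 1.843.
Smallest integer k = 2.

2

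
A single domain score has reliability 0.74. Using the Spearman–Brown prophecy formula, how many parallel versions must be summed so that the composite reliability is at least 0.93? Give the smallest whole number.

k ≥ ρ*(1−ρ₁)/(ρ₁(1−ρ*)) = 0.93·0.26 / (0.74·0.07) = 4.668.
Smallest integer k = 5.

5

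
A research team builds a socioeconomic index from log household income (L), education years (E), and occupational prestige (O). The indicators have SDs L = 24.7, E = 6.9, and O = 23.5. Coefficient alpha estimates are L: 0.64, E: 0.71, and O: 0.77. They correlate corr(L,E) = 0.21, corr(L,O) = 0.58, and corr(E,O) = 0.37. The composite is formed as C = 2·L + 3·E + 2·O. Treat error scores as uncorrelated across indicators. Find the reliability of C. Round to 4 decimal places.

Var(C) = 2²·24.7² + 3²·6.9² + 2²·23.5² + 2·[6·24.7·6.9·0.21 + 4·24.7·23.5·0.58 + 6·6.9·23.5·0.37] = 5077.85 + 3842.72 = 8920.57.
Because errors are independent across components, Cov(Tᵢ,Tⱼ) = Cov(Xᵢ,Xⱼ); the off-diagonal part of the true-score variance is the same as above.
True-score variance = [2²·24.7²·0.64 + 3²·6.9²·0.71 + 2²·23.5²·0.77] + 3842.72 = 3566.99 + 3842.72 = 7409.71.
Reliability = 7409.71 / 8920.57 = 0.8306.

0.8306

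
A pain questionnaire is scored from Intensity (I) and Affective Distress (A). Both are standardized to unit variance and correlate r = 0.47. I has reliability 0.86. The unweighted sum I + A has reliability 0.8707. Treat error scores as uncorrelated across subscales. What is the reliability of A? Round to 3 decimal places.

Var(I+A) = 2 + 2·0.47 = 2.940.
True-score variance = ρ_I + ρ_A + 2·0.47, so 0.8707 = (0.86 + ρ_A + 0.94) / 2.940.
ρ_A = 0.8707·2.940 − 0.86 − 0.94 = 0.760.

0.760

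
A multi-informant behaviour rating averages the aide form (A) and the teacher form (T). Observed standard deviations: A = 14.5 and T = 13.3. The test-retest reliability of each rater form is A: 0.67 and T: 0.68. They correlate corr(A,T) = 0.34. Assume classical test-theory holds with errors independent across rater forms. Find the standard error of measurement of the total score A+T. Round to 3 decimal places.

11.224

Var(total) = 387.14 + 131.138 = 518.278.
True-score variance = 261.153 + 131.138 = 392.291, so reliability = 0.7569.
Error variance = 518.278 − 392.291 = 125.987; SEM = √125.987 = 11.224.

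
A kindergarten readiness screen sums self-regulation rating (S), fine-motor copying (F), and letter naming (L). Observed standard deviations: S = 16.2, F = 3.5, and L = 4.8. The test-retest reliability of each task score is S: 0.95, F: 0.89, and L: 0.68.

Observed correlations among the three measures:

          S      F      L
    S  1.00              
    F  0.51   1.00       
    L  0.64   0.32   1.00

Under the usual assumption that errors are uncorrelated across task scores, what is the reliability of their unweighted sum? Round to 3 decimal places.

0.953

Var(S+F+L) = 16.2² + 3.5² + 4.8² + 2·[16.2·3.5·0.51 + 16.2·4.8·0.64 + 3.5·4.8·0.32] = 297.73 + 168.119 = 465.849.
With uncorrelated errors the cross-covariances are all true-score covariance, so they carry over unchanged; only the diagonal terms shrink to ρᵢσᵢ².
True-score variance = [16.2²·0.95 + 3.5²·0.89 + 4.8²·0.68] + 168.119 = 275.888 + 168.119 = 444.006.
Reliability = 444.006 / 465.849 = 0.953.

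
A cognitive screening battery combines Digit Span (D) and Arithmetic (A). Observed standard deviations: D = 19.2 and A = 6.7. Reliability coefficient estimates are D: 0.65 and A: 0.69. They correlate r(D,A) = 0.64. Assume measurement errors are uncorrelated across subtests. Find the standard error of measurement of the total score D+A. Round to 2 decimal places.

11.96

Var(total) = 413.53 + 164.659 = 578.189.
True-score variance = 270.59 + 164.659 = 435.249, so reliability = 0.7528.
Error variance = 578.189 − 435.249 = 142.94; SEM = √142.94 = 11.96.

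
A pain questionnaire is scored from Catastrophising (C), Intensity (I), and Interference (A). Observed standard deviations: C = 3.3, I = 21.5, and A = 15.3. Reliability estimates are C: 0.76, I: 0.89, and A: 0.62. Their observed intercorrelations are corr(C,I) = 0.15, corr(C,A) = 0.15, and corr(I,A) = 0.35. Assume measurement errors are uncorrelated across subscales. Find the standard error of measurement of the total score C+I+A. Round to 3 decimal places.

Var(total) = 707.23 + 266.697 = 973.927.
True-score variance = 564.815 + 266.697 = 831.512, so reliability = 0.8538.
Error variance = 973.927 − 831.512 = 142.415; SEM = √142.415 = 11.934.

11.934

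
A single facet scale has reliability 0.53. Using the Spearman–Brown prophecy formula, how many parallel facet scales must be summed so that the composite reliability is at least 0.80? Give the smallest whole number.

4

k ≥ ρ*(1−ρ₁)/(ρ₁(1−ρ*)) = 0.80·0.47 / (0.53·0.20) = 3.547.
Smallest integer k = 4.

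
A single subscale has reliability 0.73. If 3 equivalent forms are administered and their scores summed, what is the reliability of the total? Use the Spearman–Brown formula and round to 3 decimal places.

0.890

ρ_k = kρ / (1 + (k−1)ρ) = 3·0.73 / (1 + 2·0.73) = 2.190 / 2.460 = 0.890.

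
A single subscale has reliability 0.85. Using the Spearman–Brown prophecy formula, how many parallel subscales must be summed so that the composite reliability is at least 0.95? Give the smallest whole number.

4

k ≥ ρ*(1−ρ₁)/(ρ₁(1−ρ*)) = 0.95·0.15 / (0.85·0.05) = 3.353.
Smallest integer k = 4.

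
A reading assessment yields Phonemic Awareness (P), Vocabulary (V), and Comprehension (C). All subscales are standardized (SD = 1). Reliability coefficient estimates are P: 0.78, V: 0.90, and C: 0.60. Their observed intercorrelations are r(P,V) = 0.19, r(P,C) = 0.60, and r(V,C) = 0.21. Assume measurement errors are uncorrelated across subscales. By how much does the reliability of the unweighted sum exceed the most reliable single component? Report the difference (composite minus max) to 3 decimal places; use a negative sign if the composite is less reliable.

-0.044

Var(sum) = 3 + 2 = 5; true-score variance = 2.28 + 2 = 4.28; composite reliability = 0.8560.
Max component reliability = 0.9000.
Difference = 0.8560 − 0.9000 = -0.044.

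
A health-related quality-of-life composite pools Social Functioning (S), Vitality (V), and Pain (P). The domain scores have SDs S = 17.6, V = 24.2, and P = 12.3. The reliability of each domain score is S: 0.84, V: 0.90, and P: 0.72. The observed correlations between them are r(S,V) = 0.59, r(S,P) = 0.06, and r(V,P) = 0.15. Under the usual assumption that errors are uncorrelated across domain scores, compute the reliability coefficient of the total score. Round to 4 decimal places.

Var(S+V+P) = 17.6² + 24.2² + 12.3² + 2·[17.6·24.2·0.59 + 17.6·12.3·0.06 + 24.2·12.3·0.15] = 1046.69 + 617.861 = 1664.55.
Because errors are independent across components, Cov(Tᵢ,Tⱼ) = Cov(Xᵢ,Xⱼ); the off-diagonal part of the true-score variance is the same as above.
True-score variance = [17.6²·0.84 + 24.2²·0.90 + 12.3²·0.72] + 617.861 = 896.203 + 617.861 = 1514.06.
Reliability = 1514.06 / 1664.55 = 0.9096.

0.9096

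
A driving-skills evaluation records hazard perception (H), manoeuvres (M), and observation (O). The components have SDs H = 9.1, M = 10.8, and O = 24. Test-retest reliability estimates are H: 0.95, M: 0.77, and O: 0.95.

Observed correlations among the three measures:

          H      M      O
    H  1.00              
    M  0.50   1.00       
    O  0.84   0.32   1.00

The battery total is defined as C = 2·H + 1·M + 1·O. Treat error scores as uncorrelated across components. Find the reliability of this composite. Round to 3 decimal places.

Var(C) = 2²·9.1² + 10.8² + 24² + 2·[2·9.1·10.8·0.50 + 2·9.1·24·0.84 + 10.8·24·0.32] = 1023.88 + 1096.27 = 2120.15.
Because errors are independent across components, Cov(Tᵢ,Tⱼ) = Cov(Xᵢ,Xⱼ); the off-diagonal part of the true-score variance is the same as above.
True-score variance = [2²·9.1²·0.95 + 10.8²·0.77 + 24²·0.95] + 1096.27 = 951.691 + 1096.27 = 2047.96.
Reliability = 2047.96 / 2120.15 = 0.966.

0.966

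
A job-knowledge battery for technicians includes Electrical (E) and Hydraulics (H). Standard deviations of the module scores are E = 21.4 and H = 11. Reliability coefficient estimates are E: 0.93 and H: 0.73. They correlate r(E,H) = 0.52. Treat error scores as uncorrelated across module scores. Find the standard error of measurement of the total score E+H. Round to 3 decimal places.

Var(total) = 578.96 + 244.816 = 823.776.
True-score variance = 514.233 + 244.816 = 759.049, so reliability = 0.9214.
Error variance = 823.776 − 759.049 = 64.7272; SEM = √64.7272 = 8.045.

8.045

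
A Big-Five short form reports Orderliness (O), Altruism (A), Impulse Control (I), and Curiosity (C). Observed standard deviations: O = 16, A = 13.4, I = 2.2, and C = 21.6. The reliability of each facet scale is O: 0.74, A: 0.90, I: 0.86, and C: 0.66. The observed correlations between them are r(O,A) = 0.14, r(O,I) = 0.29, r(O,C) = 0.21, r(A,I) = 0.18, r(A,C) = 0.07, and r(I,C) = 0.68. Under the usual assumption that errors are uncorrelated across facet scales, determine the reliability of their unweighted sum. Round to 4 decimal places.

Var(O+A+I+C) = 16² + 13.4² + 2.2² + 21.6² + 2·[16·13.4·0.14 + 16·2.2·0.29 + 16·21.6·0.21 + 13.4·2.2·0.18 + 13.4·21.6·0.07 + 2.2·21.6·0.68] = 906.96 + 341.362 = 1248.32.
Because errors are independent across components, Cov(Tᵢ,Tⱼ) = Cov(Xᵢ,Xⱼ); the off-diagonal part of the true-score variance is the same as above.
True-score variance = [16²·0.74 + 13.4²·0.90 + 2.2²·0.86 + 21.6²·0.66] + 341.362 = 663.136 + 341.362 = 1004.5.
Reliability = 1004.5 / 1248.32 = 0.8047.

0.8047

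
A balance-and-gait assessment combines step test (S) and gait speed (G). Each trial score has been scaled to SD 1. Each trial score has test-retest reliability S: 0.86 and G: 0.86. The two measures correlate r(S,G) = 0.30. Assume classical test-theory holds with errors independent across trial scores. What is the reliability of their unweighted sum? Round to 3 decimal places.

0.892

Var(S+G) = 2 + 2·[0.30] = 2 + 0.6 = 2.6.
With uncorrelated errors the cross-covariances are all true-score covariance, so they carry over unchanged; only the diagonal terms shrink to ρᵢσᵢ².
True-score variance = [0.86 + 0.86] + 0.6 = 1.72 + 0.6 = 2.32.
Reliability = 2.32 / 2.6 = 0.892.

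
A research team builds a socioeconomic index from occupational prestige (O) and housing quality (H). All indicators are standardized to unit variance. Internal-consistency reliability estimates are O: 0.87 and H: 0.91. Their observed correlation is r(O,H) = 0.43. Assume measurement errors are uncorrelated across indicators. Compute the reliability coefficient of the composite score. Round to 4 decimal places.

Var(O+H) = 2 + 2·[0.43] = 2 + 0.86 = 2.86.
Under uncorrelated errors the observed covariances equal the true-score covariances, so only the own-variance terms attenuate.
True-score variance = [0.87 + 0.91] + 0.86 = 1.78 + 0.86 = 2.64.
Reliability = 2.64 / 2.86 = 0.9231.

0.9231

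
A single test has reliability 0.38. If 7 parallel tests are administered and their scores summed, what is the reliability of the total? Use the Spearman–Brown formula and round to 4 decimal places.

0.8110

ρ_k = kρ / (1 + (k−1)ρ) = 7·0.38 / (1 + 6·0.38) = 2.660 / 3.280 = 0.8110.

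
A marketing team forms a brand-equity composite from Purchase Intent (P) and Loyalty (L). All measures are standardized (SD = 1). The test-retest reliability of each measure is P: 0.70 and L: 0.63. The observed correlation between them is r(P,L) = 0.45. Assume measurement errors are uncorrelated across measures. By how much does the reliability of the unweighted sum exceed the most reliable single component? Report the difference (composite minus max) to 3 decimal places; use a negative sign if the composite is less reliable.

0.069

Var(sum) = 2 + 0.9 = 2.9; true-score variance = 1.33 + 0.9 = 2.23; composite reliability = 0.7690.
Max component reliability = 0.7000.
Difference = 0.7690 − 0.7000 = 0.069.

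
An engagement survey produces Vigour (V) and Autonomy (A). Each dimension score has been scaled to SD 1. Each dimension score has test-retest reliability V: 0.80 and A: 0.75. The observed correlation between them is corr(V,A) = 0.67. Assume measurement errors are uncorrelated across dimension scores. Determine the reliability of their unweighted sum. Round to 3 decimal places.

Var(V+A) = 2 + 2·[0.67] = 2 + 1.34 = 3.34.
With uncorrelated errors the cross-covariances are all true-score covariance, so they carry over unchanged; only the diagonal terms shrink to ρᵢσᵢ².
True-score variance = [0.80 + 0.75] + 1.34 = 1.55 + 1.34 = 2.89.
Reliability = 2.89 / 3.34 = 0.865.

0.865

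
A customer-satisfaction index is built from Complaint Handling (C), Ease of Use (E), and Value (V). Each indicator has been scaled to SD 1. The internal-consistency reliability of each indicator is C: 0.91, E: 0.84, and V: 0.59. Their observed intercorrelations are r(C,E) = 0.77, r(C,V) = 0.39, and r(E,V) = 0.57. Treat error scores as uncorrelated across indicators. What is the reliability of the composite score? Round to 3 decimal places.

0.898

Var(C+E+V) = 3 + 2·[0.77 + 0.39 + 0.57] = 3 + 3.46 = 6.46.
Because errors are independent across components, Cov(Tᵢ,Tⱼ) = Cov(Xᵢ,Xⱼ); the off-diagonal part of the true-score variance is the same as above.
True-score variance = [0.91 + 0.84 + 0.59] + 3.46 = 2.34 + 3.46 = 5.8.
Reliability = 5.8 / 6.46 = 0.898.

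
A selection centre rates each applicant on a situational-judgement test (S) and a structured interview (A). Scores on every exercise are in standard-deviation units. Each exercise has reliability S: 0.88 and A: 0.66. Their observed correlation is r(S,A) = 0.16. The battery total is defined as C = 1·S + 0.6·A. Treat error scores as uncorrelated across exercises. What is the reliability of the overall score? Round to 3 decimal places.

0.844

Var(C) = 1 + 0.6² + 2·[0.6·0.16] = 1.36 + 0.192 = 1.552.
With uncorrelated errors the cross-covariances are all true-score covariance, so they carry over unchanged; only the diagonal terms shrink to ρᵢσᵢ².
True-score variance = [0.88 + 0.6²·0.66] + 0.192 = 1.1176 + 0.192 = 1.3096.
Reliability = 1.3096 / 1.552 = 0.844.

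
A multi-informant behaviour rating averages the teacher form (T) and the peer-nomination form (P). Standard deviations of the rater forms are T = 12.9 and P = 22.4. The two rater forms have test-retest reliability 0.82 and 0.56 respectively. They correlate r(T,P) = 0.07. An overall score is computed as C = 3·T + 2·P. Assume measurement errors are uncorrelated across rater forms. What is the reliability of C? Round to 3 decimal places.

0.692

Var(C) = 3²·12.9² + 2²·22.4² + 2·[6·12.9·22.4·0.07] = 3504.73 + 242.726 = 3747.46.
With uncorrelated errors the cross-covariances are all true-score covariance, so they carry over unchanged; only the diagonal terms shrink to ρᵢσᵢ².
True-score variance = [3²·12.9²·0.82 + 2²·22.4²·0.56] + 242.726 = 2352.05 + 242.726 = 2594.77.
Reliability = 2594.77 / 3747.46 = 0.692.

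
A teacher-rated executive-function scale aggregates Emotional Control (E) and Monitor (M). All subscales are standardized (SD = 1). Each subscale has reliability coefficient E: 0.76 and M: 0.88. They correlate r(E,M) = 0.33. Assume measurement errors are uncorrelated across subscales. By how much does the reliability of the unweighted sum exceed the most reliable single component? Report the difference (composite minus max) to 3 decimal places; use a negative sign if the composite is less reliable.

-0.015

Var(sum) = 2 + 0.66 = 2.66; true-score variance = 1.64 + 0.66 = 2.3; composite reliability = 0.8647.
Max component reliability = 0.8800.
Difference = 0.8647 − 0.8800 = -0.015.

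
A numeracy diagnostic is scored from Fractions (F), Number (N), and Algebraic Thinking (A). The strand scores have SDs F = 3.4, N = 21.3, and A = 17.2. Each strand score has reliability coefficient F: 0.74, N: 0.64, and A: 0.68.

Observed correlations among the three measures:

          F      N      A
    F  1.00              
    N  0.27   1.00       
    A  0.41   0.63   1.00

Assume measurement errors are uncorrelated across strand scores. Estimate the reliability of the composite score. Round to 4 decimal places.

0.8007

Var(F+N+A) = 3.4² + 21.3² + 17.2² + 2·[3.4·21.3·0.27 + 3.4·17.2·0.41 + 21.3·17.2·0.63] = 761.09 + 548.674 = 1309.76.
With uncorrelated errors the cross-covariances are all true-score covariance, so they carry over unchanged; only the diagonal terms shrink to ρᵢσᵢ².
True-score variance = [3.4²·0.74 + 21.3²·0.64 + 17.2²·0.68] + 548.674 = 500.087 + 548.674 = 1048.76.
Reliability = 1048.76 / 1309.76 = 0.8007.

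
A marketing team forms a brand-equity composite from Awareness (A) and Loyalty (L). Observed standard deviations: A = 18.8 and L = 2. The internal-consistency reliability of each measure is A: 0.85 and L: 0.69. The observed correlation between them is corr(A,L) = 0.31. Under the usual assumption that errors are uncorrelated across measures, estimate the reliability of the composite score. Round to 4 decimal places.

Var(A+L) = 18.8² + 2² + 2·[18.8·2·0.31] = 357.44 + 23.312 = 380.752.
With uncorrelated errors the cross-covariances are all true-score covariance, so they carry over unchanged; only the diagonal terms shrink to ρᵢσᵢ².
True-score variance = [18.8²·0.85 + 2²·0.69] + 23.312 = 303.184 + 23.312 = 326.496.
Reliability = 326.496 / 380.752 = 0.8575.

0.8575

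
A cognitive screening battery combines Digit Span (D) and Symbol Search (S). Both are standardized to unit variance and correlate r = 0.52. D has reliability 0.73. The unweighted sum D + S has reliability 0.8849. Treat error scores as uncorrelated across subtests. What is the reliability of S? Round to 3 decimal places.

Var(D+S) = 2 + 2·0.52 = 3.040.
True-score variance = ρ_D + ρ_S + 2·0.52, so 0.8849 = (0.73 + ρ_S + 1.04) / 3.040.
ρ_S = 0.8849·3.040 − 0.73 − 1.04 = 0.920.

0.920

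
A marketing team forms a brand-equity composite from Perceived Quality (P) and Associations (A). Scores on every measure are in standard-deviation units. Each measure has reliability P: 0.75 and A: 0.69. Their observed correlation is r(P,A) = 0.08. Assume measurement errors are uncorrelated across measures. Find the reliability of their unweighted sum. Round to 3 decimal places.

0.741

Var(P+A) = 2 + 2·[0.08] = 2 + 0.16 = 2.16.
Because errors are independent across components, Cov(Tᵢ,Tⱼ) = Cov(Xᵢ,Xⱼ); the off-diagonal part of the true-score variance is the same as above.
True-score variance = [0.75 + 0.69] + 0.16 = 1.44 + 0.16 = 1.6.
Reliability = 1.6 / 2.16 = 0.741.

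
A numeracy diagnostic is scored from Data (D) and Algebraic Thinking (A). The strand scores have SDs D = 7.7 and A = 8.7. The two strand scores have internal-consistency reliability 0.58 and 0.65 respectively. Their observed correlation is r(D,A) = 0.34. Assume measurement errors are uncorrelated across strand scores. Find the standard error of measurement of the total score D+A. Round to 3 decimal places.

7.169

Var(total) = 134.98 + 45.5532 = 180.533.
True-score variance = 83.5867 + 45.5532 = 129.14, so reliability = 0.7153.
Error variance = 180.533 − 129.14 = 51.3933; SEM = √51.3933 = 7.169.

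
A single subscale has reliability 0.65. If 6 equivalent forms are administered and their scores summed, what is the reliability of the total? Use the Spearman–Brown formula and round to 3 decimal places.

ρ_k = kρ / (1 + (k−1)ρ) = 6·0.65 / (1 + 5·0.65) = 3.900 / 4.250 = 0.918.

0.918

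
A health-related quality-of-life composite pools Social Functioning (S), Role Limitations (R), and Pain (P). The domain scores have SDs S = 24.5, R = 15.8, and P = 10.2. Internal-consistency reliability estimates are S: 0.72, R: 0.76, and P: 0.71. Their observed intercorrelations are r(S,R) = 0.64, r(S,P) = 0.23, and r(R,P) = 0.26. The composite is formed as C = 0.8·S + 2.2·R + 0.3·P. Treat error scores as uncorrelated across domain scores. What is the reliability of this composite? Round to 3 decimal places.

0.843

Var(C) = 0.8²·24.5² + 2.2²·15.8² + 0.3²·10.2² + 2·[1.76·24.5·15.8·0.64 + 0.24·24.5·10.2·0.23 + 0.66·15.8·10.2·0.26] = 1601.78 + 954.958 = 2556.74.
Because errors are independent across components, Cov(Tᵢ,Tⱼ) = Cov(Xᵢ,Xⱼ); the off-diagonal part of the true-score variance is the same as above.
True-score variance = [0.8²·24.5²·0.72 + 2.2²·15.8²·0.76 + 0.3²·10.2²·0.71] + 954.958 = 1201.52 + 954.958 = 2156.48.
Reliability = 2156.48 / 2556.74 = 0.843.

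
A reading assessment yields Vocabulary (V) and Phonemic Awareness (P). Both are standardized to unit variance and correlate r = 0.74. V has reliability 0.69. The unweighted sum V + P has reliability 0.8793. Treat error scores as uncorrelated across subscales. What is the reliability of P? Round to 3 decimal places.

0.890

Var(V+P) = 2 + 2·0.74 = 3.480.
True-score variance = ρ_V + ρ_P + 2·0.74, so 0.8793 = (0.69 + ρ_P + 1.48) / 3.480.
ρ_P = 0.8793·3.480 − 0.69 − 1.48 = 0.890.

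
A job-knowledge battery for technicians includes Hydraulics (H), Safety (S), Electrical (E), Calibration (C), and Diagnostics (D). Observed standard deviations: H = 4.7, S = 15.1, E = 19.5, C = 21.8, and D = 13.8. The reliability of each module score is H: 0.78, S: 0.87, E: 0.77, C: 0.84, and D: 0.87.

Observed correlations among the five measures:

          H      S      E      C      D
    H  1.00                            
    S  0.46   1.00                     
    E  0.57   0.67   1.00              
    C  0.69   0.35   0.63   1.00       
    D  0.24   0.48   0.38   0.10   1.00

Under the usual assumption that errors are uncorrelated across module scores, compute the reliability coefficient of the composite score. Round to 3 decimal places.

0.932

Var(H+S+E+C+D) = 4.7² + 15.1² + 19.5² + 21.8² + 13.8² + 2·[4.7·15.1·0.46 + 4.7·19.5·0.57 + 4.7·21.8·0.69 + 4.7·13.8·0.24 + 15.1·19.5·0.67 + 15.1·21.8·0.35 + 15.1·13.8·0.48 + 19.5·21.8·0.63 + 19.5·13.8·0.38 + 21.8·13.8·0.10] = 1296.03 + 1967.64 = 3263.67.
Under uncorrelated errors the observed covariances equal the true-score covariances, so only the own-variance terms attenuate.
True-score variance = [4.7²·0.78 + 15.1²·0.87 + 19.5²·0.77 + 21.8²·0.84 + 13.8²·0.87] + 1967.64 = 1073.28 + 1967.64 = 3040.92.
Reliability = 3040.92 / 3263.67 = 0.932.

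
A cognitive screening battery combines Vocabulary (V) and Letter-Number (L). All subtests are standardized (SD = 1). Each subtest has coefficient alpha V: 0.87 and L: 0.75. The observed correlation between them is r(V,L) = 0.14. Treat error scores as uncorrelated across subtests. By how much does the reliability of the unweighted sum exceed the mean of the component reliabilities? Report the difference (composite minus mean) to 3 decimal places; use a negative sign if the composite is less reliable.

0.023

Var(sum) = 2 + 0.28 = 2.28; true-score variance = 1.62 + 0.28 = 1.9; composite reliability = 0.8333.
Mean component reliability = 0.8100.
Difference = 0.8333 − 0.8100 = 0.023.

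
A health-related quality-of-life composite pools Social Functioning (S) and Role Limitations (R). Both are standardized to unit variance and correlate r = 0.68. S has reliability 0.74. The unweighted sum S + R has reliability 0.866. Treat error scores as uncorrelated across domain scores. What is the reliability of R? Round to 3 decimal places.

0.810

Var(S+R) = 2 + 2·0.68 = 3.360.
True-score variance = ρ_S + ρ_R + 2·0.68, so 0.866 = (0.74 + ρ_R + 1.36) / 3.360.
ρ_R = 0.866·3.360 − 0.74 − 1.36 = 0.810.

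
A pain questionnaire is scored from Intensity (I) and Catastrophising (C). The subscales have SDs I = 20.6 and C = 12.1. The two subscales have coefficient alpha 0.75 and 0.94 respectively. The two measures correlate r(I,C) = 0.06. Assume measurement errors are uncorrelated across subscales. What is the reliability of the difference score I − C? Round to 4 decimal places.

Var(I−C) = 20.6² + 12.1² − 2·20.6·12.1·0.06 = 570.77 − 29.9112 = 540.859.
Under uncorrelated errors the observed covariances equal the true-score covariances, so only the own-variance terms attenuate.
True-score variance = [20.6²·0.75 + 12.1²·0.94] − 29.9112 = 455.895 − 29.9112 = 425.984.
Reliability = 425.984 / 540.859 = 0.7876.

0.7876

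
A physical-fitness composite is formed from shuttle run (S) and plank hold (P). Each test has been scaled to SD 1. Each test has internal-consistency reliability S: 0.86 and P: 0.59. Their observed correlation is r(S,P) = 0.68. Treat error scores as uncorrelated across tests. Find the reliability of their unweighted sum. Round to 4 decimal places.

0.8363

Var(S+P) = 2 + 2·[0.68] = 2 + 1.36 = 3.36.
With uncorrelated errors the cross-covariances are all true-score covariance, so they carry over unchanged; only the diagonal terms shrink to ρᵢσᵢ².
True-score variance = [0.86 + 0.59] + 1.36 = 1.45 + 1.36 = 2.81.
Reliability = 2.81 / 3.36 = 0.8363.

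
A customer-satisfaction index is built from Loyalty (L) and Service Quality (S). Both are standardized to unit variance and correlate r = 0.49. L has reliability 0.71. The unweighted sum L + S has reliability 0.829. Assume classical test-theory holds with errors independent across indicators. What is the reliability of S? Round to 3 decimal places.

0.780

Var(L+S) = 2 + 2·0.49 = 2.980.
True-score variance = ρ_L + ρ_S + 2·0.49, so 0.829 = (0.71 + ρ_S + 0.98) / 2.980.
ρ_S = 0.829·2.980 − 0.71 − 0.98 = 0.780.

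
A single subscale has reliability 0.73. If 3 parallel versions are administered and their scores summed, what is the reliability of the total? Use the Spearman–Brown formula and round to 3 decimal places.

ρ_k = kρ / (1 + (k−1)ρ) = 3·0.73 / (1 + 2·0.73) = 2.190 / 2.460 = 0.890.

0.890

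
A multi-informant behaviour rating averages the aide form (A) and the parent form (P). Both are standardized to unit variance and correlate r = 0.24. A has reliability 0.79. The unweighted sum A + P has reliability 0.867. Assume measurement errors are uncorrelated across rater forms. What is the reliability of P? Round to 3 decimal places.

0.880

Var(A+P) = 2 + 2·0.24 = 2.480.
True-score variance = ρ_A + ρ_P + 2·0.24, so 0.867 = (0.79 + ρ_P + 0.48) / 2.480.
ρ_P = 0.867·2.480 − 0.79 − 0.48 = 0.880.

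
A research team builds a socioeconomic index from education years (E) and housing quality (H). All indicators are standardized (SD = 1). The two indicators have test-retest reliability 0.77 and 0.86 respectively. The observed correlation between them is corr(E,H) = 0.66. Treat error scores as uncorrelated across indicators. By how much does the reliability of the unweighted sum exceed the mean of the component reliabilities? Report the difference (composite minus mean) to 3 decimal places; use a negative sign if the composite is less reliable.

0.074

Var(sum) = 2 + 1.32 = 3.32; true-score variance = 1.63 + 1.32 = 2.95; composite reliability = 0.8886.
Mean component reliability = 0.8150.
Difference = 0.8886 − 0.8150 = 0.074.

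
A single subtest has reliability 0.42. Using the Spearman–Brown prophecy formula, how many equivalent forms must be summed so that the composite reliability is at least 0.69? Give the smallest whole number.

k ≥ ρ*(1−ρ₁)/(ρ₁(1−ρ*)) = 0.69·0.58 / (0.42·0.31) = 3.074.
Smallest integer k = 4.

4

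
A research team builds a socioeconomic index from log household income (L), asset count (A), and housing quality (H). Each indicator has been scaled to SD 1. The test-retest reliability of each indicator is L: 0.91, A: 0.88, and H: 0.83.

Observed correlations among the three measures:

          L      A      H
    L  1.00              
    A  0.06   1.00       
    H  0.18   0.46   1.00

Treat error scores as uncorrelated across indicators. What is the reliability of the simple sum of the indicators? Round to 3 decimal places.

Var(L+A+H) = 3 + 2·[0.06 + 0.18 + 0.46] = 3 + 1.4 = 4.4.
With uncorrelated errors the cross-covariances are all true-score covariance, so they carry over unchanged; only the diagonal terms shrink to ρᵢσᵢ².
True-score variance = [0.91 + 0.88 + 0.83] + 1.4 = 2.62 + 1.4 = 4.02.
Reliability = 4.02 / 4.4 = 0.914.

0.914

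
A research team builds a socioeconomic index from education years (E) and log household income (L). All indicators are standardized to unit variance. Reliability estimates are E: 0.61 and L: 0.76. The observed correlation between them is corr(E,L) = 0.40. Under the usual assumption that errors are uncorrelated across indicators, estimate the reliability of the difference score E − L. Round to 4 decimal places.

Var(E−L) = 1 + 1 − 2·0.40 = 2 − 0.8 = 1.2.
Because errors are independent across components, Cov(Tᵢ,Tⱼ) = Cov(Xᵢ,Xⱼ); the off-diagonal part of the true-score variance is the same as above.
True-score variance = [0.61 + 0.76] − 0.8 = 1.37 − 0.8 = 0.57.
Reliability = 0.57 / 1.2 = 0.4750.

0.4750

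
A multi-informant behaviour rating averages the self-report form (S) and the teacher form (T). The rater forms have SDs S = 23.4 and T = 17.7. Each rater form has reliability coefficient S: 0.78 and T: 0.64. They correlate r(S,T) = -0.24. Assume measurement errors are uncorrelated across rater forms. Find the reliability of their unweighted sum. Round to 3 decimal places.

Var(S+T) = 23.4² + 17.7² + 2·[23.4·17.7·(-0.24)] = 860.85 − 198.806 = 662.044.
With uncorrelated errors the cross-covariances are all true-score covariance, so they carry over unchanged; only the diagonal terms shrink to ρᵢσᵢ².
True-score variance = [23.4²·0.78 + 17.7²·0.64] − 198.806 = 627.602 − 198.806 = 428.796.
Reliability = 428.796 / 662.044 = 0.648.

0.648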